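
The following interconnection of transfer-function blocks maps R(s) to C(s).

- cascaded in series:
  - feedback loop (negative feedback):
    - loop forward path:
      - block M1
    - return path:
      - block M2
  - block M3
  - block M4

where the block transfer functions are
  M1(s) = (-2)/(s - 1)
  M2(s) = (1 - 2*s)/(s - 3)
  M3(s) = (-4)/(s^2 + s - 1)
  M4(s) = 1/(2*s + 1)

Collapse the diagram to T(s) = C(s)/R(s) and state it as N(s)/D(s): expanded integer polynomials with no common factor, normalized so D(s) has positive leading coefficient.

Step 1 - collapse the loop (M1 forward, M2 return): (6 - 2*s)/(s^2 + 1)
Step 2 - series reduction of [M1/(1+M1*M2)], M3, M4, which is the overall transfer function T(s) = C(s)/R(s) in lowest terms

Therefore the answer is (8*s - 24)/(2*s^5 + 3*s^4 + s^3 + 2*s^2 - s - 1).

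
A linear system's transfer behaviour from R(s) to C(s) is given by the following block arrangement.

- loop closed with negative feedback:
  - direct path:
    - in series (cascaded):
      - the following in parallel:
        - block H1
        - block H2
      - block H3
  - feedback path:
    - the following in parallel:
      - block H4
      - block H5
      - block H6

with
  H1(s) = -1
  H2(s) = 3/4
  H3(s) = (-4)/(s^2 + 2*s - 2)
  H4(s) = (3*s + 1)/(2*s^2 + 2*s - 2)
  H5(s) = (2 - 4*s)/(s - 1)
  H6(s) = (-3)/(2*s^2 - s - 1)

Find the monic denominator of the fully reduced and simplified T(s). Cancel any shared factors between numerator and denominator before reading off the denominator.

Step 1 - combine H1, H2 in parallel -> (-1)/4
Step 2 - reduce the series chain (H1+H2), H3 -> 1/(s^2 + 2*s - 2)
Step 3 - parallel reduction of H4, H5, H6 -> (-16*s^4 - 10*s^3 + 13*s^2 - 6*s + 1)/(4*s^4 + 2*s^3 - 8*s^2 + 2)
Step 4 - reduce the feedback loop with forward ((H1+H2)*H3) and return (H4+H5+H6) -> (4*s^4 + 2*s^3 - 8*s^2 + 2)/(4*s^6 + 10*s^5 - 28*s^4 - 30*s^3 + 31*s^2 - 2*s - 3)
That last expression is T(s), already simplified. Scaling its denominator by 1/4 (the reciprocal of the leading coefficient) yields the monic denominator.

Answer: s^6 + 5*s^5/2 - 7*s^4 - 15*s^3/2 + 31*s^2/4 - s/2 - 3/4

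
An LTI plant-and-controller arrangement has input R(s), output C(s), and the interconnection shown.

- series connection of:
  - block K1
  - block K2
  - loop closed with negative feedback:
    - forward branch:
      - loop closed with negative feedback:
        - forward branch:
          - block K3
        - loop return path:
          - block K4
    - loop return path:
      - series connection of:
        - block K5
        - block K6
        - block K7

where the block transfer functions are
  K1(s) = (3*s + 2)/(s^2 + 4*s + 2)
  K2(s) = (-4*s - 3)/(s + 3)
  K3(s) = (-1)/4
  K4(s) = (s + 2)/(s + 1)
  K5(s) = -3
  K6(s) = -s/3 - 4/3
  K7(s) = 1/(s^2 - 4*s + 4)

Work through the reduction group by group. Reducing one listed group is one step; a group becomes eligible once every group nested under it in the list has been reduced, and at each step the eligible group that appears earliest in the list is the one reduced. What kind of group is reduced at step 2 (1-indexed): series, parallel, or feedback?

Step 1: apply the feedback formula to K3, K4
Step 2: combine K5, K6, K7 in series
Step 3: reduce the feedback loop with forward [K3/(1+K3*K4)] and return (K5*K6*K7)
Step 4: series reduction of K1, K2, [[K3/(1+K3*K4)]/(1+[K3/(1+K3*K4)]*(K5*K6*K7))]
So the answer for step 2 is series.

Hence the answer: series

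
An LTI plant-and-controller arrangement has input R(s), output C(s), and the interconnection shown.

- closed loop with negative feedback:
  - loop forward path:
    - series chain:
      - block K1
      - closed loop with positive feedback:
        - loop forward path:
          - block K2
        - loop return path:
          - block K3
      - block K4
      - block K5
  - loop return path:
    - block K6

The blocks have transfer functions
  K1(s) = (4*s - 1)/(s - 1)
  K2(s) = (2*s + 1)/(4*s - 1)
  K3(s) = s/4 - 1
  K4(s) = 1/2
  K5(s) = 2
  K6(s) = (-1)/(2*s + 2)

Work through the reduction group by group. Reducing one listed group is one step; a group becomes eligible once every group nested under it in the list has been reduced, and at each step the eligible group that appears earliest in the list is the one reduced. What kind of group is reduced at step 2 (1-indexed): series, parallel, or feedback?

Reducing step by step:

Step 1. reduce the feedback loop with forward K2 and return K3
Step 2. reduce the series chain K1, [K2/(1-K2*K3)], K4, K5
Step 3. apply the feedback formula to (K1*[K2/(1-K2*K3)]*K4*K5), K6
Step 2 collapses a series group.

Answer: series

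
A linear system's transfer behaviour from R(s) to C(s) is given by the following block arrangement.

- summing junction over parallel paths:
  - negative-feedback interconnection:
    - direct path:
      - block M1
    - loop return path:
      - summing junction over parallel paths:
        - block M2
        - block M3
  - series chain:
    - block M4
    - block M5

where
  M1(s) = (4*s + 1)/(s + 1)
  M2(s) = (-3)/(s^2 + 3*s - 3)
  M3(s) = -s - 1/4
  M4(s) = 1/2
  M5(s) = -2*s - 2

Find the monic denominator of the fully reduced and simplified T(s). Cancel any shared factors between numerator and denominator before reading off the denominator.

First reduce the diagram to T(s).

1. parallel reduction of M2, M3, giving (-4*s^3 - 13*s^2 + 9*s - 9)/(4*s^2 + 12*s - 12)
2. close the feedback loop around M1, (M2+M3), giving (-16*s^3 - 52*s^2 + 36*s + 12)/(16*s^4 + 52*s^3 - 39*s^2 + 27*s + 21)
3. reduce the series chain M4, M5, giving -s - 1
4. add [M1/(1+M1*(M2+M3))], (M4*M5) (parallel), giving (-16*s^5 - 68*s^4 - 29*s^3 - 40*s^2 - 12*s - 9)/(16*s^4 + 52*s^3 - 39*s^2 + 27*s + 21)
Step 4 gives the fully reduced T(s), with no common factor left to cancel. The denominator's leading coefficient is 16, so divide each of its coefficients by 16 to get the monic form.

Answer: s^4 + 13*s^3/4 - 39*s^2/16 + 27*s/16 + 21/16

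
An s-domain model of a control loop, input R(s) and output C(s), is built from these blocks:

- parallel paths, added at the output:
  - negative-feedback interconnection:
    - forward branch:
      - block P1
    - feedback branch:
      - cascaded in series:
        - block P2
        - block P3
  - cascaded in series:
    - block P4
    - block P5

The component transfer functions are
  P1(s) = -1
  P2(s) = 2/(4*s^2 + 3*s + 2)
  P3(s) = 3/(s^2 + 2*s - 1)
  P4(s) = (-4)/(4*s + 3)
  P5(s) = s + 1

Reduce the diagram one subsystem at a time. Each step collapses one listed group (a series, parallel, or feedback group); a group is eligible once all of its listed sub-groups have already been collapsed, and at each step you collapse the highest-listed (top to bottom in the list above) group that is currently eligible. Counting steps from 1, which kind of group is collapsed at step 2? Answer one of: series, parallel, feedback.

Answer: feedback

Working:
Step 1 - combine P2, P3 in series
Step 2 - apply the feedback formula to P1, (P2*P3)
Step 3 - combine P4, P5 in series
Step 4 - sum the parallel branches [P1/(1+P1*(P2*P3))], (P4*P5)
At step 2 the group reduced is feedback.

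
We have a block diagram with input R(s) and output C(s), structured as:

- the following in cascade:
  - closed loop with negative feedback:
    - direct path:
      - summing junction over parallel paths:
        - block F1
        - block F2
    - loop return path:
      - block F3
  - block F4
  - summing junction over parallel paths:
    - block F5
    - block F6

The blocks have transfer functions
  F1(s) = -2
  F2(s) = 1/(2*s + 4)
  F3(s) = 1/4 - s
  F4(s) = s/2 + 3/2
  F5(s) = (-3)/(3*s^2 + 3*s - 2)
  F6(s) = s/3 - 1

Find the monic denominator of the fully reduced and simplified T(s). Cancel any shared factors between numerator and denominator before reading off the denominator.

Step 1. sum the parallel branches F1, F2 gives (-4*s - 7)/(2*s + 4)
Step 2. collapse the loop ((F1+F2) forward, F3 return) gives (-16*s - 28)/(16*s^2 + 32*s + 9)
Step 3. sum the parallel branches F5, F6 gives (3*s^3 - 6*s^2 - 11*s - 3)/(9*s^2 + 9*s - 6)
Step 4. multiply [(F1+F2)/(1+(F1+F2)*F3)], F4, (F5+F6) (series) gives (-24*s^5 - 66*s^4 + 190*s^3 + 694*s^2 + 576*s + 126)/(144*s^4 + 432*s^3 + 273*s^2 - 111*s - 54)
T(s) is the step-4 result (common factors already cancelled). Leading coefficient of the denominator: 144. Divide through by 144 for the monic polynomial.

Answer: s^4 + 3*s^3 + 91*s^2/48 - 37*s/48 - 3/8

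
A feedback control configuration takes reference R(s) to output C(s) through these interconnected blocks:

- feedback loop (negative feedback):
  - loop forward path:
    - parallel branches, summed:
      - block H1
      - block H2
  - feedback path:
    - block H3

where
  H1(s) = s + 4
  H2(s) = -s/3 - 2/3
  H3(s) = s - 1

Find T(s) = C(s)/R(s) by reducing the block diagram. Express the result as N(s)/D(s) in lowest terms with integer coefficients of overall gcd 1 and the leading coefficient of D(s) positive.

Answer: (2*s + 10)/(2*s^2 + 8*s - 7)

Working:
1. sum the parallel branches H1, H2 -> 2*s/3 + 10/3
2. apply the feedback formula to (H1+H2), H3 - this is the overall T(s), already in the required normalized form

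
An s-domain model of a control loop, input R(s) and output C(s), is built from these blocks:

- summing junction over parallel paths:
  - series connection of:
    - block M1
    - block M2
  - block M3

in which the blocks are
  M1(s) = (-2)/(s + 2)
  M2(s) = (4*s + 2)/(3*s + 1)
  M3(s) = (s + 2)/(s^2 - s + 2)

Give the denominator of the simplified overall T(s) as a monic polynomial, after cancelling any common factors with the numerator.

Step 1: series reduction of M1, M2: (-8*s - 4)/(3*s^2 + 7*s + 2)
Step 2: parallel reduction of (M1*M2), M3: (-5*s^3 + 17*s^2 + 4*s - 4)/(3*s^4 + 4*s^3 + s^2 + 12*s + 4)
The result of step 2 is T(s) in lowest terms. Its denominator has leading coefficient 3; dividing the denominator through by 3 makes it monic.

Final answer: s^4 + 4*s^3/3 + s^2/3 + 4*s + 4/3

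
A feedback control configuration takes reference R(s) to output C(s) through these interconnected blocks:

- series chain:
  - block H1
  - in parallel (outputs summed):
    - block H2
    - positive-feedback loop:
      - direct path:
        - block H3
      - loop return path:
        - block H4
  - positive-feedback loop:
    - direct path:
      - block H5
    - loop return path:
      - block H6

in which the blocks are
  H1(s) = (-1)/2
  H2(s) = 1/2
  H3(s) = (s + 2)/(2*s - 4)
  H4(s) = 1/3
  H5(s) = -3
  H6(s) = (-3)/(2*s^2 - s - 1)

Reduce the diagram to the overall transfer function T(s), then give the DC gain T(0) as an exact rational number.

Reducing step by step:

1. reduce the feedback loop with forward H3 and return H4, giving (3*s + 6)/(5*s - 14)
2. parallel reduction of H2, [H3/(1-H3*H4)], giving (11*s - 2)/(10*s - 28)
3. apply the feedback formula to H5, H6, giving (-6*s^2 + 3*s + 3)/(2*s^2 - s - 10)
4. cascade H1, (H2+[H3/(1-H3*H4)]), [H5/(1-H5*H6)], giving (66*s^3 - 45*s^2 - 27*s + 6)/(40*s^3 - 132*s^2 - 144*s + 560)
Step 4 gives the overall T(s). Then T(0) = 6/560 = 3/280.

Answer: 3/280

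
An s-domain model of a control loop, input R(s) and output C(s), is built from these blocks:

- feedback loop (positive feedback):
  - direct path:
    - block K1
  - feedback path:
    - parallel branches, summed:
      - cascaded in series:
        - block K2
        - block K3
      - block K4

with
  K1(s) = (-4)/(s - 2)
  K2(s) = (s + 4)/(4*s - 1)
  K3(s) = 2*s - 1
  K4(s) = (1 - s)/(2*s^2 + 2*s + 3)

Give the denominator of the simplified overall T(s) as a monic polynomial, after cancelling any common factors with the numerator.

Step 1 - combine K2, K3 in series, giving (2*s^2 + 7*s - 4)/(4*s - 1)
Step 2 - sum the parallel branches (K2*K3), K4, giving (4*s^4 + 18*s^3 + 8*s^2 + 18*s - 13)/(8*s^3 + 6*s^2 + 10*s - 3)
Step 3 - close the feedback loop around K1, ((K2*K3)+K4), giving (-32*s^3 - 24*s^2 - 40*s + 12)/(24*s^4 + 62*s^3 + 30*s^2 + 49*s - 46)
The result of step 3 is T(s) in lowest terms. Its denominator has leading coefficient 24; dividing the denominator through by 24 makes it monic.

Therefore the answer is s^4 + 31*s^3/12 + 5*s^2/4 + 49*s/24 - 23/12.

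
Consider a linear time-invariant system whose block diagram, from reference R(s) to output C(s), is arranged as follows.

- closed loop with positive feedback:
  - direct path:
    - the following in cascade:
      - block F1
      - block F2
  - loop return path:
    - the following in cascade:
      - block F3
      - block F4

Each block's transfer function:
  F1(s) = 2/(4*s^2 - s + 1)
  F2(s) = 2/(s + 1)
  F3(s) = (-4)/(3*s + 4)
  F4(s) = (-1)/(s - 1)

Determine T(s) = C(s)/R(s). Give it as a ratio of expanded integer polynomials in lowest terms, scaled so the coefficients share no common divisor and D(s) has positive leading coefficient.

(1) cascade F1, F2: 4/(4*s^3 + 3*s^2 + 1)
(2) series reduction of F3, F4: 4/(3*s^2 + s - 4)
(3) apply the feedback formula to (F1*F2), (F3*F4): this yields T(s), and no further normalization is needed

Answer: (12*s^2 + 4*s - 16)/(12*s^5 + 13*s^4 - 13*s^3 - 9*s^2 + s - 20)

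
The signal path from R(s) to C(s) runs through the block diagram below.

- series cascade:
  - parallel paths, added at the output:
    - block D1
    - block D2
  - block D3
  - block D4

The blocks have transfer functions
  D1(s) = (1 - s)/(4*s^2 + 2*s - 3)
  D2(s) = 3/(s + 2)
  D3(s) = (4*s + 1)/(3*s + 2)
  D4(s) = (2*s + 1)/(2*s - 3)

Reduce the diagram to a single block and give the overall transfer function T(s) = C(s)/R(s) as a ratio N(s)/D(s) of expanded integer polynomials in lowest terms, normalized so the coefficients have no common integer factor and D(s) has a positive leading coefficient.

The answer is (88*s^4 + 106*s^3 - 15*s^2 - 37*s - 7)/(24*s^5 + 40*s^4 - 68*s^3 - 101*s^2 + 24*s + 36).

Reasoning:
(1) reduce the parallel group D1, D2 = (11*s^2 + 5*s - 7)/(4*s^3 + 10*s^2 + s - 6)
(2) reduce the series chain (D1+D2), D3, D4; the result is T(s) itself (integer coefficients, no common factor, positive leading denominator coefficient)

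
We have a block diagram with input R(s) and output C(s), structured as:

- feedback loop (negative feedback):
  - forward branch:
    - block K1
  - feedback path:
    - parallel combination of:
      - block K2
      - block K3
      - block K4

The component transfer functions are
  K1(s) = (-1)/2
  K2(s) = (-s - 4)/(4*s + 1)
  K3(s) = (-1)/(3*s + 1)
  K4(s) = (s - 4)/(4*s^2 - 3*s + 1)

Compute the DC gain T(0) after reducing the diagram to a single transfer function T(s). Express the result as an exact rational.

1. reduce the parallel group K2, K3, K4, giving (-12*s^4 - 47*s^3 - 13*s^2 - 29*s - 9)/(48*s^4 - 8*s^3 - 5*s^2 + 4*s + 1)
2. feedback reduction of K1, (K2+K3+K4), giving (-48*s^4 + 8*s^3 + 5*s^2 - 4*s - 1)/(108*s^4 + 31*s^3 + 3*s^2 + 37*s + 11)
That last expression is T(s); at s = 0 only the constant terms survive, so T(0) = -1/11.

Answer: -1/11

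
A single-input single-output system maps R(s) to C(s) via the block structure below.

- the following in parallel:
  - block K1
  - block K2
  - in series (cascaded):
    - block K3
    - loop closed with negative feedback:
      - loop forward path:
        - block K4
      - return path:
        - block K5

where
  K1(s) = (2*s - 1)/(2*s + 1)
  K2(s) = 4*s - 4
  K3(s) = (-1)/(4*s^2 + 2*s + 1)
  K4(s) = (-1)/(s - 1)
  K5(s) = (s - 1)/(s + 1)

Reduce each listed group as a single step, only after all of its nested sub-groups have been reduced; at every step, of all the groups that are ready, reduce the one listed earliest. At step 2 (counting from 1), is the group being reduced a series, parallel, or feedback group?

(1) reduce the feedback loop with forward K4 and return K5
(2) multiply K3, [K4/(1+K4*K5)] (series)
(3) add K1, K2, (K3*[K4/(1+K4*K5)]) (parallel)
The group at step 2 is a series group.

Answer: series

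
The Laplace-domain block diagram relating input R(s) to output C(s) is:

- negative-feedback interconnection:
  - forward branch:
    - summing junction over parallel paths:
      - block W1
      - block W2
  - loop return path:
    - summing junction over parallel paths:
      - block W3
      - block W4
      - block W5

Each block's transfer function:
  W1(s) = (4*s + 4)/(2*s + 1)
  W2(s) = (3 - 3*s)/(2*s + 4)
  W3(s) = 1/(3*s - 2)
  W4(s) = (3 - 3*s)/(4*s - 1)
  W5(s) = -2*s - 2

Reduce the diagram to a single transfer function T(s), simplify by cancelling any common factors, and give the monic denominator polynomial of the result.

Step 1: sum the parallel branches W1, W2 -> (2*s^2 + 27*s + 19)/(4*s^2 + 10*s + 4)
Step 2: sum the parallel branches W3, W4, W5 -> (-24*s^3 - 11*s^2 + 37*s - 11)/(12*s^2 - 11*s + 2)
Step 3: feedback reduction of (W1+W2), (W3+W4+W5) -> (-24*s^4 - 302*s^3 + 65*s^2 + 155*s - 38)/(48*s^5 + 622*s^4 + 603*s^3 - 714*s^2 - 382*s + 201)
Step 3 gives the fully reduced T(s), with no common factor left to cancel. The denominator's leading coefficient is 48, so divide each of its coefficients by 48 to get the monic form.

Therefore the answer is s^5 + 311*s^4/24 + 201*s^3/16 - 119*s^2/8 - 191*s/24 + 67/16.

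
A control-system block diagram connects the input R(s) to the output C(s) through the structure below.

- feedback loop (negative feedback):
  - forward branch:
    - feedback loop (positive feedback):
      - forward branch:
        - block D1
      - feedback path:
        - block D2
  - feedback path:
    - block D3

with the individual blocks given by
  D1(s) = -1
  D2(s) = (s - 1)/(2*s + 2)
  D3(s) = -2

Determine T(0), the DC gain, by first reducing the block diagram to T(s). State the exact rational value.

The answer is -2/5.

Reasoning:
[1] reduce the feedback loop with forward D1 and return D2, giving (-2*s - 2)/(3*s + 1)
[2] feedback reduction of [D1/(1-D1*D2)], D3, giving (-2*s - 2)/(7*s + 5)
Step 2 gives the overall T(s). Then T(0) = -2/5.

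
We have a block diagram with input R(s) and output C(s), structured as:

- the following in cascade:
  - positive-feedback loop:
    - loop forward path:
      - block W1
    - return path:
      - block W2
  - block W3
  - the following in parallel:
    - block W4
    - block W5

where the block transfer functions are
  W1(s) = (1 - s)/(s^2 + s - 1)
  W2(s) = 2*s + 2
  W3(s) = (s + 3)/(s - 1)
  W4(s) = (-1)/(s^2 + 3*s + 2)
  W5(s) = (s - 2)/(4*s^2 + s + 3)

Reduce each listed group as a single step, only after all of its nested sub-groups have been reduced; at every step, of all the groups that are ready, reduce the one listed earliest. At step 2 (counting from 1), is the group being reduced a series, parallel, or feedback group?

Step 1: feedback reduction of W1, W2
Step 2: combine W4, W5 in parallel
Step 3: cascade [W1/(1-W1*W2)], W3, (W4+W5)
So the answer for step 2 is parallel.

Therefore the answer is parallel.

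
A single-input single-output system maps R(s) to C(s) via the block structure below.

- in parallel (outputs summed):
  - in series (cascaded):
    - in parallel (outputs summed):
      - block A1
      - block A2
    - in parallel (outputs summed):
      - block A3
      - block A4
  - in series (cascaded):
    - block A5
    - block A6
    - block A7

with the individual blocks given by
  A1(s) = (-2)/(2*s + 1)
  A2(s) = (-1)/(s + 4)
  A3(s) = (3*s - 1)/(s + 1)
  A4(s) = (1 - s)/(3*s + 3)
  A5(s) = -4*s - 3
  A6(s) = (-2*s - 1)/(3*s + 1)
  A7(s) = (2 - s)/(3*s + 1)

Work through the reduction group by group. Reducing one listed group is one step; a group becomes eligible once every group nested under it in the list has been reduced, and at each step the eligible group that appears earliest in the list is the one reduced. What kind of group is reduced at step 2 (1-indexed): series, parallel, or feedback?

Step 1. sum the parallel branches A1, A2
Step 2. combine A3, A4 in parallel
Step 3. combine (A1+A2), (A3+A4) in series
Step 4. cascade A5, A6, A7
Step 5. add ((A1+A2)*(A3+A4)), (A5*A6*A7) (parallel)
Step 2 collapses a parallel group.

Final answer: parallel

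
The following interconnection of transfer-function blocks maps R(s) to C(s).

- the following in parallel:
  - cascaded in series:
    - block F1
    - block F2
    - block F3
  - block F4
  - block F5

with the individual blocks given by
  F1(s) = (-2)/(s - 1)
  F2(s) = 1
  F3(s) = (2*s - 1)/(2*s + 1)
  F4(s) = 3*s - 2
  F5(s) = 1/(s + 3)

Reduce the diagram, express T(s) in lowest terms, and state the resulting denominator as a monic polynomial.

Answer: s^3 + 5*s^2/2 - 2*s - 3/2

Working:
(1) series reduction of F1, F2, F3 -> (2 - 4*s)/(2*s^2 - s - 1)
(2) combine (F1*F2*F3), F4, F5 in parallel -> (6*s^4 + 11*s^3 - 24*s^2 - 12*s + 11)/(2*s^3 + 5*s^2 - 4*s - 3)
No further cancellation is possible in the step-2 result, so that is T(s). Its denominator becomes monic after dividing by the leading coefficient 2.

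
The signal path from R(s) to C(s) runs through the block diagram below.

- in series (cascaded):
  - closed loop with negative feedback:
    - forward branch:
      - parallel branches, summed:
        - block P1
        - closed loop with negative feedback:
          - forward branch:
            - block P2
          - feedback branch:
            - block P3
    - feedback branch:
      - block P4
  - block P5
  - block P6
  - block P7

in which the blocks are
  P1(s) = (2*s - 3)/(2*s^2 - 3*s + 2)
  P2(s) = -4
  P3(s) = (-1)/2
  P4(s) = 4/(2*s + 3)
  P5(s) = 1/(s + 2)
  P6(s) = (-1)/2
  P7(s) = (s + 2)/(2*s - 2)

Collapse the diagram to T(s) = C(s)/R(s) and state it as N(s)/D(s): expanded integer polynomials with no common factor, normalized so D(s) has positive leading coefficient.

The answer is (16*s^3 - 12*s^2 - 20*s + 51)/(48*s^4 - 176*s^3 + 356*s^2 - 428*s + 200).

Reasoning:
(1) apply the feedback formula to P2, P3, giving (-4)/3
(2) reduce the parallel group P1, [P2/(1+P2*P3)], giving (-8*s^2 + 18*s - 17)/(6*s^2 - 9*s + 6)
(3) feedback reduction of (P1+[P2/(1+P2*P3)]), P4, giving (-16*s^3 + 12*s^2 + 20*s - 51)/(12*s^3 - 32*s^2 + 57*s - 50)
(4) series reduction of [(P1+[P2/(1+P2*P3)])/(1+(P1+[P2/(1+P2*P3)])*P4)], P5, P6, P7 - this is the overall T(s), already in the required normalized form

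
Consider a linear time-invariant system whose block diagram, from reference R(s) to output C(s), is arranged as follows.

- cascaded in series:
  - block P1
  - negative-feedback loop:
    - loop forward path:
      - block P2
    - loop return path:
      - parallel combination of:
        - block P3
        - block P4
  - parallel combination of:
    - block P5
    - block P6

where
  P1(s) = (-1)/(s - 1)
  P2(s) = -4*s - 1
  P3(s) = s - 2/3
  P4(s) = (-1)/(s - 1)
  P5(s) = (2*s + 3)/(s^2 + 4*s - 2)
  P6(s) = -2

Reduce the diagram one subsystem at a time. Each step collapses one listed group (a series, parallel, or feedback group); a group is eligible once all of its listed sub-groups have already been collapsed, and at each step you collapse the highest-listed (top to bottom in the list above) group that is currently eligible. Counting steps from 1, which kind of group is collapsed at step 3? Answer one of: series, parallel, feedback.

The answer is parallel.

Reasoning:
Step 1. sum the parallel branches P3, P4
Step 2. feedback reduction of P2, (P3+P4)
Step 3. reduce the parallel group P5, P6
Step 4. series reduction of P1, [P2/(1+P2*(P3+P4))], (P5+P6)
The group at step 3 is a parallel group.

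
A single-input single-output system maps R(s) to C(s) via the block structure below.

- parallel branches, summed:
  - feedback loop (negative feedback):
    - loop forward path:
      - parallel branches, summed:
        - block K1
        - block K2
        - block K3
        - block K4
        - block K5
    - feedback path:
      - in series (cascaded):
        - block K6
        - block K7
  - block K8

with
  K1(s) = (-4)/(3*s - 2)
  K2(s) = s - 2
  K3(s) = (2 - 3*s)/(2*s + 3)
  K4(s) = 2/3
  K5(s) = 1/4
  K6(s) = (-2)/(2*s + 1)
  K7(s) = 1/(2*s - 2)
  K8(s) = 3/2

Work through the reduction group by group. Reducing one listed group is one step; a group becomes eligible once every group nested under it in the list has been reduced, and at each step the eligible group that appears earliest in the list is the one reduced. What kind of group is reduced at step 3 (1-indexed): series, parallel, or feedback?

(1) reduce the parallel group K1, K2, K3, K4, K5
(2) combine K6, K7 in series
(3) feedback reduction of (K1+K2+K3+K4+K5), (K6*K7)
(4) reduce the parallel group [(K1+K2+K3+K4+K5)/(1+(K1+K2+K3+K4+K5)*(K6*K7))], K8
At step 3 the group reduced is feedback.

Final answer: feedback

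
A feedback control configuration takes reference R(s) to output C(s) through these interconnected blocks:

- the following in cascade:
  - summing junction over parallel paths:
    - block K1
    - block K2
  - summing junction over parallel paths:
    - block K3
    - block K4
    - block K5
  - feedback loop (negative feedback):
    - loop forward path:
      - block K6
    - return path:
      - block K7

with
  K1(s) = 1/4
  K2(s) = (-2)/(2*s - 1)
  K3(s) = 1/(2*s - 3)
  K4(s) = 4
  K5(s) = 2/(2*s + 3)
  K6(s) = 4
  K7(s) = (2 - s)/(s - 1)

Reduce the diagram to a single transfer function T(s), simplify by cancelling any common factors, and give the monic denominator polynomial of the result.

(1) parallel reduction of K1, K2 -> (2*s - 9)/(8*s - 4)
(2) sum the parallel branches K3, K4, K5 -> (16*s^2 + 6*s - 39)/(4*s^2 - 9)
(3) close the feedback loop around K6, K7 -> (4 - 4*s)/(3*s - 7)
(4) multiply (K1+K2), (K3+K4+K5), [K6/(1+K6*K7)] (series) -> (-32*s^4 + 164*s^3 - 483*s + 351)/(24*s^4 - 68*s^3 - 26*s^2 + 153*s - 63)
That last expression is T(s), already simplified. Scaling its denominator by 1/24 (the reciprocal of the leading coefficient) yields the monic denominator.

Therefore the answer is s^4 - 17*s^3/6 - 13*s^2/12 + 51*s/8 - 21/8.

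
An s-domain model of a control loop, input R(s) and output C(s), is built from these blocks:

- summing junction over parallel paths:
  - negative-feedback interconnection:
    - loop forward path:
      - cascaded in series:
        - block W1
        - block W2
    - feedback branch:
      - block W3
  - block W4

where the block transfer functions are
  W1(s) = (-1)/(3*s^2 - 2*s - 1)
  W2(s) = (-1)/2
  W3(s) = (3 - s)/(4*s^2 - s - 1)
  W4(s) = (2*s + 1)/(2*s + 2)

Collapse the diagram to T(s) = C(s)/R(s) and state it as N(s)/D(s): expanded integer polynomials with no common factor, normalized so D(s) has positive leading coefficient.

1. series reduction of W1, W2, giving 1/(6*s^2 - 4*s - 2)
2. collapse the loop ((W1*W2) forward, W3 return), giving (4*s^2 - s - 1)/(24*s^4 - 22*s^3 - 10*s^2 + 5*s + 5)
3. add [(W1*W2)/(1+(W1*W2)*W3)], W4 (parallel); the result is T(s) itself (integer coefficients, no common factor, positive leading denominator coefficient)

Final answer: (48*s^5 - 20*s^4 - 34*s^3 + 6*s^2 + 11*s + 3)/(48*s^5 + 4*s^4 - 64*s^3 - 10*s^2 + 20*s + 10)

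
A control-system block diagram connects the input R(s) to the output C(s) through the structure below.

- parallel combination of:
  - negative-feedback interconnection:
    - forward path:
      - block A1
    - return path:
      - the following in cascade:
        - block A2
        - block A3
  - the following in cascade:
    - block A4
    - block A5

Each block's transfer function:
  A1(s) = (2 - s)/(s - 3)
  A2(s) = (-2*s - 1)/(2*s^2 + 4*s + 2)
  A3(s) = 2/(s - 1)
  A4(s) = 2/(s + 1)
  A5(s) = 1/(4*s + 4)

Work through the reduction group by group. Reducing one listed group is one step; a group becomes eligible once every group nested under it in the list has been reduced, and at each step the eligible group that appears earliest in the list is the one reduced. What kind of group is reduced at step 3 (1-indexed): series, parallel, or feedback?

Step 1: combine A2, A3 in series
Step 2: reduce the feedback loop with forward A1 and return (A2*A3)
Step 3: multiply A4, A5 (series)
Step 4: add [A1/(1+A1*(A2*A3))], (A4*A5) (parallel)
Step 3 collapses a series group.

Answer: series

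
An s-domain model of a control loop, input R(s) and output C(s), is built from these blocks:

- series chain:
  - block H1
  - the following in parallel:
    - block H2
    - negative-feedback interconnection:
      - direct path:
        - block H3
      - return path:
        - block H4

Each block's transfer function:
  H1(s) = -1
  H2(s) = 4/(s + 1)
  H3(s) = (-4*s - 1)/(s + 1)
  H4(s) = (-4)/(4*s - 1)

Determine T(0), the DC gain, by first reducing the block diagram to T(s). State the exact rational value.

Step 1: feedback reduction of H3, H4 gives (1 - 16*s^2)/(4*s^2 + 19*s + 3)
Step 2: add H2, [H3/(1+H3*H4)] (parallel) gives (-16*s^3 + 77*s + 13)/(4*s^3 + 23*s^2 + 22*s + 3)
Step 3: cascade H1, (H2+[H3/(1+H3*H4)]) gives (16*s^3 - 77*s - 13)/(4*s^3 + 23*s^2 + 22*s + 3)
Evaluating the step-3 result (the overall T(s)) at s = 0 gives T(0) = -13/3.

Therefore the answer is -13/3.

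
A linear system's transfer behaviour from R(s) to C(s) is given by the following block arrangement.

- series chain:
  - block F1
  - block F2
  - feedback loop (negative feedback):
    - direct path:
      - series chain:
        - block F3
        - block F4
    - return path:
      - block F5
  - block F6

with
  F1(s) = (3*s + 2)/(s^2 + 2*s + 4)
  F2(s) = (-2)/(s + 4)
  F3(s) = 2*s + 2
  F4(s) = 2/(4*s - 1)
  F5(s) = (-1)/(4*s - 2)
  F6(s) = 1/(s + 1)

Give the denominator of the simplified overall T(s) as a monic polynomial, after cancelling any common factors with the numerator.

Step 1: cascade F3, F4 -> (4*s + 4)/(4*s - 1)
Step 2: apply the feedback formula to (F3*F4), F5 -> (8*s^2 + 4*s - 4)/(8*s^2 - 8*s - 1)
Step 3: series reduction of F1, F2, [(F3*F4)/(1+(F3*F4)*F5)], F6 -> (-48*s^2 - 8*s + 16)/(8*s^5 + 40*s^4 + 47*s^3 + 26*s^2 - 140*s - 16)
The result of step 3 is T(s) in lowest terms. Its denominator has leading coefficient 8; dividing the denominator through by 8 makes it monic.

Hence the answer: s^5 + 5*s^4 + 47*s^3/8 + 13*s^2/4 - 35*s/2 - 2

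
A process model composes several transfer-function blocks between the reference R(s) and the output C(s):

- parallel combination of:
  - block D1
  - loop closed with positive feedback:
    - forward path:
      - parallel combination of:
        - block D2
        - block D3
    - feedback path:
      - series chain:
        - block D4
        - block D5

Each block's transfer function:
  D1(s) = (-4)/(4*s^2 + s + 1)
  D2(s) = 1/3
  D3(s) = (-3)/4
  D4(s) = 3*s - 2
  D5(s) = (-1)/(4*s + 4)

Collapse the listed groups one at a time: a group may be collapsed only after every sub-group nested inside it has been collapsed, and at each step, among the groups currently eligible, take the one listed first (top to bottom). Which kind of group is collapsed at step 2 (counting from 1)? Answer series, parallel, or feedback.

Reducing step by step:

(1) parallel reduction of D2, D3
(2) cascade D4, D5
(3) reduce the feedback loop with forward (D2+D3) and return (D4*D5)
(4) add D1, [(D2+D3)/(1-(D2+D3)*(D4*D5))] (parallel)
So the answer for step 2 is series.

Answer: series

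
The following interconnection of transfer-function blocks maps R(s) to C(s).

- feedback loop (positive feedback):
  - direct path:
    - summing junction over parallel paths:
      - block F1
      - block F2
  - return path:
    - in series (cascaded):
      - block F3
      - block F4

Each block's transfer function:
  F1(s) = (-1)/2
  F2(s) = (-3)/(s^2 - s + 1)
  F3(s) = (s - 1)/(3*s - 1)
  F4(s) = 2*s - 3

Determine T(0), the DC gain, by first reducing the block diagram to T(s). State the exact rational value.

First reduce the diagram to T(s).

(1) reduce the parallel group F1, F2 = (-s^2 + s - 7)/(2*s^2 - 2*s + 2)
(2) multiply F3, F4 (series) = (2*s^2 - 5*s + 3)/(3*s - 1)
(3) close the feedback loop around (F1+F2), (F3*F4) = (-3*s^3 + 4*s^2 - 22*s + 7)/(2*s^4 - s^3 + 14*s^2 - 30*s + 19)
DC gain: substitute s = 0 into T(s) from step 3: T(0) = 7/19.

Answer: 7/19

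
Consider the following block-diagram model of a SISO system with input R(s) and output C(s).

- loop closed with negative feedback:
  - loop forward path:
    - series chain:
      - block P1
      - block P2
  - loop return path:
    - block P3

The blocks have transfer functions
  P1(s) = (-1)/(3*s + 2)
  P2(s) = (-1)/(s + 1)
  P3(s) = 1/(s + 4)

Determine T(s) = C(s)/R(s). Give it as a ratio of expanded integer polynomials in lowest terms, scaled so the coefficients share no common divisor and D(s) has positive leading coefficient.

Step 1 - multiply P1, P2 (series); result 1/(3*s^2 + 5*s + 2)
Step 2 - apply the feedback formula to (P1*P2), P3: this yields T(s), and no further normalization is needed

Final answer: (s + 4)/(3*s^3 + 17*s^2 + 22*s + 9)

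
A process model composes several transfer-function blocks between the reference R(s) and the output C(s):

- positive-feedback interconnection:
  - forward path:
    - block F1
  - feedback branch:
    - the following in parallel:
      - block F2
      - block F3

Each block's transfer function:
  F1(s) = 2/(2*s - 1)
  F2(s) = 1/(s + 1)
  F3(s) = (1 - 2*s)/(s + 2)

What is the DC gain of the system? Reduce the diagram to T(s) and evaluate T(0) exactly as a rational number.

The answer is -1/2.

Reasoning:
Step 1 - reduce the parallel group F2, F3 = (3 - 2*s^2)/(s^2 + 3*s + 2)
Step 2 - collapse the loop (F1 forward, (F2+F3) return) = (2*s^2 + 6*s + 4)/(2*s^3 + 9*s^2 + s - 8)
Evaluating the step-2 result (the overall T(s)) at s = 0 gives T(0) = 4/(-8) = -1/2.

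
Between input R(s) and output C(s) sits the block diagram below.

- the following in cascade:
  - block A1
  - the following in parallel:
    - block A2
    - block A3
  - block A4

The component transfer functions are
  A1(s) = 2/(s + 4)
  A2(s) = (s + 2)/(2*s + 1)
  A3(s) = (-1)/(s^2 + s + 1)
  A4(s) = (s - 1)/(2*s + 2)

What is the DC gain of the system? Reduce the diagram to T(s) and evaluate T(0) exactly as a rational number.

First reduce the diagram to T(s).

Step 1 - add A2, A3 (parallel), giving (s^3 + 3*s^2 + s + 1)/(2*s^3 + 3*s^2 + 3*s + 1)
Step 2 - cascade A1, (A2+A3), A4, giving (s^4 + 2*s^3 - 2*s^2 - 1)/(2*s^5 + 13*s^4 + 26*s^3 + 28*s^2 + 17*s + 4)
DC gain: substitute s = 0 into T(s) from step 2: T(0) = -1/4.

Answer: -1/4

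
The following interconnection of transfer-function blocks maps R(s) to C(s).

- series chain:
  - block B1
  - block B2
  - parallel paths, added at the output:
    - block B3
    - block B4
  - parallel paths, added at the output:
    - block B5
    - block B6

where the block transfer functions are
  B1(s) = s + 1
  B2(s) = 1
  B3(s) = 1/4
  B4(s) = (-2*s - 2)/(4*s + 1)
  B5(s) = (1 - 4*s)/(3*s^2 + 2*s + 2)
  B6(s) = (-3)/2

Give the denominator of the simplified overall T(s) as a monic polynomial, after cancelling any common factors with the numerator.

Step 1: sum the parallel branches B3, B4; result (-4*s - 7)/(16*s + 4)
Step 2: reduce the parallel group B5, B6; result (-9*s^2 - 14*s - 4)/(6*s^2 + 4*s + 4)
Step 3: combine B1, B2, (B3+B4), (B5+B6) in series; result (36*s^4 + 155*s^3 + 233*s^2 + 142*s + 28)/(96*s^3 + 88*s^2 + 80*s + 16)
Step 3 gives the fully reduced T(s), with no common factor left to cancel. The denominator's leading coefficient is 96, so divide each of its coefficients by 96 to get the monic form.

Hence the answer: s^3 + 11*s^2/12 + 5*s/6 + 1/6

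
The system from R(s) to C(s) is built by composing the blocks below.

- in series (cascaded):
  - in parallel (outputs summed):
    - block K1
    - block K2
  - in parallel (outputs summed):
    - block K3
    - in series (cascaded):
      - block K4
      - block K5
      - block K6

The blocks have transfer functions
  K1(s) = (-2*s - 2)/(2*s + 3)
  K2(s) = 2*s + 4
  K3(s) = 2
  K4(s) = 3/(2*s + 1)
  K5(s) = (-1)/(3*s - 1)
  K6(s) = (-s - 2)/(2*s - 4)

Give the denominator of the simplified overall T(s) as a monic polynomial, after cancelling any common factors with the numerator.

1. combine K1, K2 in parallel; result (4*s^2 + 12*s + 10)/(2*s + 3)
2. reduce the series chain K4, K5, K6; result (3*s + 6)/(12*s^3 - 22*s^2 - 6*s + 4)
3. sum the parallel branches K3, (K4*K5*K6); result (24*s^3 - 44*s^2 - 9*s + 14)/(12*s^3 - 22*s^2 - 6*s + 4)
4. series reduction of (K1+K2), (K3+(K4*K5*K6)); result (48*s^5 + 56*s^4 - 162*s^3 - 246*s^2 + 39*s + 70)/(12*s^4 - 4*s^3 - 39*s^2 - 5*s + 6)
The result of step 4 is T(s) in lowest terms. Its denominator has leading coefficient 12; dividing the denominator through by 12 makes it monic.

Final answer: s^4 - s^3/3 - 13*s^2/4 - 5*s/12 + 1/2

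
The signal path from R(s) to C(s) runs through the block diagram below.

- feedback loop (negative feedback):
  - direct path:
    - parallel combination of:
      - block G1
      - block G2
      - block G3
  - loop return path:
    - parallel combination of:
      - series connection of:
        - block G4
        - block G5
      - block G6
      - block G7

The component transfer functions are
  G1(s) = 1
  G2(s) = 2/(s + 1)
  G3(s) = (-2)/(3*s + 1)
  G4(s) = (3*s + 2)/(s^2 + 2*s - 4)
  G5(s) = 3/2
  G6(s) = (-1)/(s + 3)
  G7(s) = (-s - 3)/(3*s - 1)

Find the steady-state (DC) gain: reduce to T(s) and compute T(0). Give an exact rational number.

Step 1: reduce the parallel group G1, G2, G3, giving (3*s^2 + 8*s + 1)/(3*s^2 + 4*s + 1)
Step 2: series reduction of G4, G5, giving (9*s + 6)/(2*s^2 + 4*s - 8)
Step 3: reduce the parallel group (G4*G5), G6, G7, giving (-2*s^4 + 5*s^3 + 46*s^2 + 61*s + 46)/(6*s^4 + 28*s^3 + 2*s^2 - 76*s + 24)
Step 4: feedback reduction of (G1+G2+G3), ((G4*G5)+G6+G7), giving (18*s^6 + 132*s^5 + 236*s^4 - 184*s^3 - 534*s^2 + 116*s + 24)/(12*s^6 + 107*s^5 + 300*s^4 + 364*s^3 + 442*s^2 + 449*s + 70)
Evaluating the step-4 result (the overall T(s)) at s = 0 gives T(0) = 24/70 = 12/35.

Final answer: 12/35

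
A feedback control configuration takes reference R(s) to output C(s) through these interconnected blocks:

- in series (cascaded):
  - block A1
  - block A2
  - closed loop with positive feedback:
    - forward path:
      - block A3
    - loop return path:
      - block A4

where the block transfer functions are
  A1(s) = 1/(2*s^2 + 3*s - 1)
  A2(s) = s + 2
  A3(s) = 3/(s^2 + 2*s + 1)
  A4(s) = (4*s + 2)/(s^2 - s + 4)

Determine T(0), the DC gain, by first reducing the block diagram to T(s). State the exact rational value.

Step 1 - feedback reduction of A3, A4 gives (3*s^2 - 3*s + 12)/(s^4 + s^3 + 3*s^2 - 5*s - 2)
Step 2 - combine A1, A2, [A3/(1-A3*A4)] in series gives (3*s^3 + 3*s^2 + 6*s + 24)/(2*s^6 + 5*s^5 + 8*s^4 - 2*s^3 - 22*s^2 - s + 2)
Step 2 gives the overall T(s). Then T(0) = 24/2 = 12.

Therefore the answer is 12.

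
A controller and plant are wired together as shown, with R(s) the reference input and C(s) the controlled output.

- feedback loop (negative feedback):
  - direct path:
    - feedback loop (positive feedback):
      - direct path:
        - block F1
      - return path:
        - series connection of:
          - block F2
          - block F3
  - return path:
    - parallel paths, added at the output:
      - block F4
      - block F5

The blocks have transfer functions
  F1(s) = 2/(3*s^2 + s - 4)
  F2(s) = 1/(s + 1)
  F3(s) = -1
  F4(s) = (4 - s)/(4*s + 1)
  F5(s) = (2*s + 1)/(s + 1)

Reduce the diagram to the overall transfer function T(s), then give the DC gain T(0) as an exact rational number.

Answer: 1/4

Working:
1. combine F2, F3 in series = (-1)/(s + 1)
2. apply the feedback formula to F1, (F2*F3) = (2*s + 2)/(3*s^3 + 4*s^2 - 3*s - 2)
3. add F4, F5 (parallel) = (7*s^2 + 9*s + 5)/(4*s^2 + 5*s + 1)
4. close the feedback loop around [F1/(1-F1*(F2*F3))], (F4+F5) = (8*s + 2)/(12*s^3 + 7*s^2 - s + 8)
That last expression is T(s); at s = 0 only the constant terms survive, so T(0) = 2/8 = 1/4.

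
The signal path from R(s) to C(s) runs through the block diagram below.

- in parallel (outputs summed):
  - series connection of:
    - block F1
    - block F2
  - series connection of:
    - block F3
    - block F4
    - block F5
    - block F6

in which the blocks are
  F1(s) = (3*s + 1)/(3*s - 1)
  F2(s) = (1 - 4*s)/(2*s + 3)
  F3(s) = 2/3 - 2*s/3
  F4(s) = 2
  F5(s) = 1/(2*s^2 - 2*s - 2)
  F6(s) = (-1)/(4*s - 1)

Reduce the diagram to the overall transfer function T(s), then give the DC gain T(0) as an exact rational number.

(1) combine F1, F2 in series, giving (-12*s^2 - s + 1)/(6*s^2 + 7*s - 3)
(2) cascade F3, F4, F5, F6, giving (2*s - 2)/(12*s^3 - 15*s^2 - 9*s + 3)
(3) reduce the parallel group (F1*F2), (F3*F4*F5*F6), giving (-144*s^5 + 168*s^4 + 147*s^3 - 40*s^2 - 32*s + 9)/(72*s^5 - 6*s^4 - 195*s^3 + 48*s - 9)
That last expression is T(s); at s = 0 only the constant terms survive, so T(0) = 9/(-9) = -1.

Final answer: -1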